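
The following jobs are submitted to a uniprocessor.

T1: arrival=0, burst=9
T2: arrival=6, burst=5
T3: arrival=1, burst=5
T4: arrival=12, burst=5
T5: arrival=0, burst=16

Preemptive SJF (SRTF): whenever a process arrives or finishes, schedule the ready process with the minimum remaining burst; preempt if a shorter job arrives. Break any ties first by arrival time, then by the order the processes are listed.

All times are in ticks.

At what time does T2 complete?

Gantt: | T1 0-1 | T3 1-6 | T2 6-11 | T1 11-12 | T4 12-17 | T1 17-24 | T5 24-40 |
Completion: T1=24  T2=11  T3=6  T4=17  T5=40
Turnaround (C−A): T1=24  T2=5  T3=5  T4=5  T5=40

11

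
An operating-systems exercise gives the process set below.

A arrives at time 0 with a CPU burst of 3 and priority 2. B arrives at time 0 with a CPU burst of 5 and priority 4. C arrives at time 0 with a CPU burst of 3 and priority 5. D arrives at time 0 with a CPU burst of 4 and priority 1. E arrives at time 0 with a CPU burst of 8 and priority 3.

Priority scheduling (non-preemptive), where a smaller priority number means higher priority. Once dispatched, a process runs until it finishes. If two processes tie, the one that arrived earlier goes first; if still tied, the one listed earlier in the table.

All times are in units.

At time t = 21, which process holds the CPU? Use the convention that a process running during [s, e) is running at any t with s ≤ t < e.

C

Gantt: | D 0-4 | A 4-7 | E 7-15 | B 15-20 | C 20-23 |
Completion: A=7  B=20  C=23  D=4  E=15
Turnaround (C−A): A=7  B=20  C=23  D=4  E=15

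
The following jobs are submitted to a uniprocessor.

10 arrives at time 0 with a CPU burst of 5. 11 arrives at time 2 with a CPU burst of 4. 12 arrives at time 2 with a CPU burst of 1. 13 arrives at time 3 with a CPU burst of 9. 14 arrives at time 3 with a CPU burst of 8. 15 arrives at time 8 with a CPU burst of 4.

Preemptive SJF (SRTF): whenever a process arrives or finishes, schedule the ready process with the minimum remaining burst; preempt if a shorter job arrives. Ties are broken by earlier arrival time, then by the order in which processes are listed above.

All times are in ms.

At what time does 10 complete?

6

Gantt: | 10 0-2 | 12 2-3 | 10 3-6 | 11 6-10 | 15 10-14 | 14 14-22 | 13 22-31 |
Completion: 10=6  11=10  12=3  13=31  14=22  15=14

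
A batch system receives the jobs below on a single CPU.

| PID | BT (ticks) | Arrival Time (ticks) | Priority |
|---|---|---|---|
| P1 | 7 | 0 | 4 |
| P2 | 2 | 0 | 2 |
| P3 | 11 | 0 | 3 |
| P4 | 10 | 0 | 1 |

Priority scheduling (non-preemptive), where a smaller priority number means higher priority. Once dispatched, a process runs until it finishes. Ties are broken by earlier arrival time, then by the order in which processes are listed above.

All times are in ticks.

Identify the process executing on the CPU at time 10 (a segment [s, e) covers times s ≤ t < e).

Timeline: | P4 0-10 | P2 10-12 | P3 12-23 | P1 23-30 |
Completion: P1=30  P2=12  P3=23  P4=10

P2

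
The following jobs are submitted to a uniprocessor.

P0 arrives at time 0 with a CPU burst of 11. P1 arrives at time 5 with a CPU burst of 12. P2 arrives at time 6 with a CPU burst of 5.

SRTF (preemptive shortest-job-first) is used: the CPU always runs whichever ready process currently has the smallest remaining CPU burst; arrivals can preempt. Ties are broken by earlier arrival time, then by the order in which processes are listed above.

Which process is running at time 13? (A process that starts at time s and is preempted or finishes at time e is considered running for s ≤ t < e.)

Gantt: | P0 0-11 | P2 11-16 | P1 16-28 |
Completion: P0=11  P1=28  P2=16
Turnaround (C−A): P0=11  P1=23  P2=10

P2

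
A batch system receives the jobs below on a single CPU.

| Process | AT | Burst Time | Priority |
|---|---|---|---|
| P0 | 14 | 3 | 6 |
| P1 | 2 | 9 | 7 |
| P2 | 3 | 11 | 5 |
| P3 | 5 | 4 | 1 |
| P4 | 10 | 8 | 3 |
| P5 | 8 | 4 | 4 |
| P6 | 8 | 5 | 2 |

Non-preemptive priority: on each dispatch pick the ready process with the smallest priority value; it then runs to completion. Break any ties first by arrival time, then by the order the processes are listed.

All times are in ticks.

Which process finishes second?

P3

Schedule: | idle 0-2 | P1 2-11 | P3 11-15 | P6 15-20 | P4 20-28 | P5 28-32 | P2 32-43 | P0 43-46 |
Completion: P0=46  P1=11  P2=43  P3=15  P4=28  P5=32  P6=20
Finish order: P1 → P3 → P6 → P4 → P5 → P2 → P0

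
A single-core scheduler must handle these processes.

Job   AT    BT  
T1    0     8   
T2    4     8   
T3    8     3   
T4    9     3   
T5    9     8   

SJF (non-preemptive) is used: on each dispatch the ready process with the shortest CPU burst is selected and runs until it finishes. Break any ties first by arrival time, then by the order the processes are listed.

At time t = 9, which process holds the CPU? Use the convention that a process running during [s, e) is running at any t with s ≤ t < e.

Schedule: | T1 0-8 | T3 8-11 | T4 11-14 | T2 14-22 | T5 22-30 |
Completion: T1=8  T2=22  T3=11  T4=14  T5=30
Turnaround (C−A): T1=8  T2=18  T3=3  T4=5  T5=21

T3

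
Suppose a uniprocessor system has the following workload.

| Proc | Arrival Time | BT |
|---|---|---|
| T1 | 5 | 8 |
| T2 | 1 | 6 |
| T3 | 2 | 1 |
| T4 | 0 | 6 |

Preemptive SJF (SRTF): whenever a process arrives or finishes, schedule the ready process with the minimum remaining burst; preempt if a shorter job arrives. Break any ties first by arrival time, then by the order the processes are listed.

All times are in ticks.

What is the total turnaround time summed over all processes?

36

Schedule: | T4 0-2 | T3 2-3 | T4 3-7 | T2 7-13 | T1 13-21 |
Completion: T1=21  T2=13  T3=3  T4=7
Turnaround = completion − arrival: T1=16, T2=12, T3=1, T4=7
Total turnaround = 16 + 12 + 1 + 7 = 36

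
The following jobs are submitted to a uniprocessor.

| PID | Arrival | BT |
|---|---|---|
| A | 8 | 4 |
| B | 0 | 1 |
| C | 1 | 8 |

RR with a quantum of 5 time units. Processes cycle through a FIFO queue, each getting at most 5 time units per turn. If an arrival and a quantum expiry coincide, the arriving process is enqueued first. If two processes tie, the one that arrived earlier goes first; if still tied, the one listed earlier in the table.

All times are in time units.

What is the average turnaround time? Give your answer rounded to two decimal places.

Schedule: | B 0-1 | C 1-9 | A 9-13 |
Completion: A=13  B=1  C=9
Turnaround (C−A): A=5  B=1  C=8
Turnaround times: A=5, B=1, C=8
Average turnaround = (5+1+8) / 3 = 14/3 = 4.67

4.67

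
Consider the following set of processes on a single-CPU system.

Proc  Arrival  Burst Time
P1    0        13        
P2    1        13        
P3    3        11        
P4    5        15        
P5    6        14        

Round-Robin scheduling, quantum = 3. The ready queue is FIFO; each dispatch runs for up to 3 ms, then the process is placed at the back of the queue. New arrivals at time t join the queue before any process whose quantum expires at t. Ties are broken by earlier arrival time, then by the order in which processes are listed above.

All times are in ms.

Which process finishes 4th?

P4

Gantt: | P1 0-3 | P2 3-6 | P3 6-9 | P1 9-12 | P4 12-15 | P5 15-18 | P2 18-21 | P3 21-24 | P1 24-27 | P4 27-30 | P5 30-33 | P2 33-36 | P3 36-39 | P1 39-42 | P4 42-45 | P5 45-48 | P2 48-51 | P3 51-53 | P1 53-54 | P4 54-57 | P5 57-60 | P2 60-61 | P4 61-64 | P5 64-66 |
Completion: P1=54  P2=61  P3=53  P4=64  P5=66
Finish order: P3 → P1 → P2 → P4 → P5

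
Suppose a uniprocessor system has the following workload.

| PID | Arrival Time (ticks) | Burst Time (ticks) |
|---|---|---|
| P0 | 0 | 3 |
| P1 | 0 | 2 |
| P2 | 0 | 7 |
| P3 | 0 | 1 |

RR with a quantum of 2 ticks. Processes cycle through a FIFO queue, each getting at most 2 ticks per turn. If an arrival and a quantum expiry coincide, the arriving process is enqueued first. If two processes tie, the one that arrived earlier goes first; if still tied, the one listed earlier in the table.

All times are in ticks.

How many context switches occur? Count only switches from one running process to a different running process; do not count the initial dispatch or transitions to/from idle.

Timeline: | P0 0-2 | P1 2-4 | P2 4-6 | P3 6-7 | P0 7-8 | P2 8-13 |
Completion: P0=8  P1=4  P2=13  P3=7
Turnaround (C−A): P0=8  P1=4  P2=13  P3=7

5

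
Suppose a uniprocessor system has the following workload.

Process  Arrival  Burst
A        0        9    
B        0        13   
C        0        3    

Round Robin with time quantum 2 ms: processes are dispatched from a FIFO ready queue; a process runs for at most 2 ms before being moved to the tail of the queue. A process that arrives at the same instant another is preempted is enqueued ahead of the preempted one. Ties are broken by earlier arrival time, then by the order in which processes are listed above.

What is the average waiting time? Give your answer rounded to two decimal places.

Timeline: | A 0-2 | B 2-4 | C 4-6 | A 6-8 | B 8-10 | C 10-11 | A 11-13 | B 13-15 | A 15-17 | B 17-19 | A 19-20 | B 20-25 |
Completion: A=20  B=25  C=11
Turnaround (C−A): A=20  B=25  C=11
Waiting times: A=11, B=12, C=8
Average waiting = (11+12+8) / 3 = 31/3 = 10.33

10.33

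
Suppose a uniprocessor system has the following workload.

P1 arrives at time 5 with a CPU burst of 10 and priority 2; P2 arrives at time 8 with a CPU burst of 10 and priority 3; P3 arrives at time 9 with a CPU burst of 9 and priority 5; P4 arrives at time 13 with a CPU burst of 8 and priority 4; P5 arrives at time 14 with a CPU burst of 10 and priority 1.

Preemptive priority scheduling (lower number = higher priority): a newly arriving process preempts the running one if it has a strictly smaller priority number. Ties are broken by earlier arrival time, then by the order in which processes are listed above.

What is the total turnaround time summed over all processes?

Timeline: | idle 0-5 | P1 5-14 | P5 14-24 | P1 24-25 | P2 25-35 | P4 35-43 | P3 43-52 |
Completion: P1=25  P2=35  P3=52  P4=43  P5=24
Turnaround (C−A): P1=20  P2=27  P3=43  P4=30  P5=10
Turnaround = completion − arrival: P1=20, P2=27, P3=43, P4=30, P5=10
Total turnaround = 20 + 27 + 43 + 30 + 10 = 130

130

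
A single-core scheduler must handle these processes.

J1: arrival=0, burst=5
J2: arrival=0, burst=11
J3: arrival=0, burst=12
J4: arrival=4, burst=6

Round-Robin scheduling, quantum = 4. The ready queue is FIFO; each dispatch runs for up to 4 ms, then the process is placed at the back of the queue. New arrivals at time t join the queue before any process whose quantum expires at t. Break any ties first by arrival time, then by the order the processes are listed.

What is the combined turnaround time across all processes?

104

Schedule: | J1 0-4 | J2 4-8 | J3 8-12 | J4 12-16 | J1 16-17 | J2 17-21 | J3 21-25 | J4 25-27 | J2 27-30 | J3 30-34 |
Completion: J1=17  J2=30  J3=34  J4=27
Turnaround (C−A): J1=17  J2=30  J3=34  J4=23
Turnaround = completion − arrival: J1=17, J2=30, J3=34, J4=23
Total turnaround = 17 + 30 + 34 + 23 = 104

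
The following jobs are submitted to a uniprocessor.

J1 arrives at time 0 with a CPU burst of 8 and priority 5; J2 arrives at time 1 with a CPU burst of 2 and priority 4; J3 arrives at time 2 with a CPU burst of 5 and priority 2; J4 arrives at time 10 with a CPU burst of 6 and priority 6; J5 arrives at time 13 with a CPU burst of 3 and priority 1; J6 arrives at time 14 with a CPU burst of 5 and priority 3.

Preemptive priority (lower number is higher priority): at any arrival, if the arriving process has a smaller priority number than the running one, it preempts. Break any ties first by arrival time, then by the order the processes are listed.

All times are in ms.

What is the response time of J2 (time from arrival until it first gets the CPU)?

0

Timeline: | J1 0-1 | J2 1-2 | J3 2-7 | J2 7-8 | J1 8-13 | J5 13-16 | J6 16-21 | J1 21-23 | J4 23-29 |
Completion: J1=23  J2=8  J3=7  J4=29  J5=16  J6=21
Turnaround (C−A): J1=23  J2=7  J3=5  J4=19  J5=3  J6=7
Response(J2) = first start − arrival = 1 − 1 = 0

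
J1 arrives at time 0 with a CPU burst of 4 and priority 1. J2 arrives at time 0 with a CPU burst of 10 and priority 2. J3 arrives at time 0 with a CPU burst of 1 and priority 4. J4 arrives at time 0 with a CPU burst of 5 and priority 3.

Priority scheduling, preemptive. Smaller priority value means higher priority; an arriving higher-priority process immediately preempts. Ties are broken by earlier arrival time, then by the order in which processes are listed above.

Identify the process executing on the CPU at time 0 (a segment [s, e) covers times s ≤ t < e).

J1

Gantt: | J1 0-4 | J2 4-14 | J4 14-19 | J3 19-20 |
Completion: J1=4  J2=14  J3=20  J4=19
Turnaround (C−A): J1=4  J2=14  J3=20  J4=19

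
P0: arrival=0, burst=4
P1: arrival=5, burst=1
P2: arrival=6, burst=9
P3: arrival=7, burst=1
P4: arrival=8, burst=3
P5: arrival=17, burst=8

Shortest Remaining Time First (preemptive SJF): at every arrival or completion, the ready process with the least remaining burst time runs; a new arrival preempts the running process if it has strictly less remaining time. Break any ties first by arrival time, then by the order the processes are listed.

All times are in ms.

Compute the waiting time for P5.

2

Timeline: | P0 0-4 | idle 4-5 | P1 5-6 | P2 6-7 | P3 7-8 | P4 8-11 | P2 11-19 | P5 19-27 |
Completion: P0=4  P1=6  P2=19  P3=8  P4=11  P5=27
Waiting(P5) = turnaround − burst = 10 − 8 = 2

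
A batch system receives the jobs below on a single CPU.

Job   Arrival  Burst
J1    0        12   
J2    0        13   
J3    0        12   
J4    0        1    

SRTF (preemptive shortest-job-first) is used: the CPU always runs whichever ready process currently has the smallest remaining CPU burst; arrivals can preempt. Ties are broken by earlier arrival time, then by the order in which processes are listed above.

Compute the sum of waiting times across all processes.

39

Timeline: | J4 0-1 | J1 1-13 | J3 13-25 | J2 25-38 |
Completion: J1=13  J2=38  J3=25  J4=1
Turnaround (C−A): J1=13  J2=38  J3=25  J4=1
Waiting = turnaround − burst: J1=1, J2=25, J3=13, J4=0
Total waiting = 1 + 25 + 13 + 0 = 39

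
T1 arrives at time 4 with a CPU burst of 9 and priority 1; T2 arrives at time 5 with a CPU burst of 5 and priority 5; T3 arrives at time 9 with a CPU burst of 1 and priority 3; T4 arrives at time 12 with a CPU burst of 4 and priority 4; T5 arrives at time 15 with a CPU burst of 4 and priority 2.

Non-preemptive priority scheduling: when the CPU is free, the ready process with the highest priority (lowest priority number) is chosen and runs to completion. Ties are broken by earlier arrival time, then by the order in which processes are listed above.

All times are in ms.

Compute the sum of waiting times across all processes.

Gantt: | idle 0-4 | T1 4-13 | T3 13-14 | T4 14-18 | T5 18-22 | T2 22-27 |
Completion: T1=13  T2=27  T3=14  T4=18  T5=22
Waiting = turnaround − burst: T1=0, T2=17, T3=4, T4=2, T5=3
Total waiting = 0 + 17 + 4 + 2 + 3 = 26

26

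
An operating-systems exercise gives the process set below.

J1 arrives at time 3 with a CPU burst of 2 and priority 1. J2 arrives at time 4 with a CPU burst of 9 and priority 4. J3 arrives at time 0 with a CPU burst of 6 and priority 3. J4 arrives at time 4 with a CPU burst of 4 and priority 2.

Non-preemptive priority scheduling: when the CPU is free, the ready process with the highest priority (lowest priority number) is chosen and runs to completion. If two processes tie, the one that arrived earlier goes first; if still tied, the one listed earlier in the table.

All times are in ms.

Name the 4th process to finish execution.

Timeline: | J3 0-6 | J1 6-8 | J4 8-12 | J2 12-21 |
Completion: J1=8  J2=21  J3=6  J4=12
Finish order: J3 → J1 → J4 → J2

J2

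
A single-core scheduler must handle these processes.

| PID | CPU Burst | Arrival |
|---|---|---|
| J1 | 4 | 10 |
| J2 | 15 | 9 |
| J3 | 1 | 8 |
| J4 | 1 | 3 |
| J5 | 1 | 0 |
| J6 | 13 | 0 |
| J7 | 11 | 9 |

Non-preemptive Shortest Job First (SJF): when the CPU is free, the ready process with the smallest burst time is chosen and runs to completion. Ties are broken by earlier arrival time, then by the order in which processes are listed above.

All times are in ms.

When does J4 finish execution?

Schedule: | J5 0-1 | J6 1-14 | J4 14-15 | J3 15-16 | J1 16-20 | J7 20-31 | J2 31-46 |
Completion: J1=20  J2=46  J3=16  J4=15  J5=1  J6=14  J7=31

15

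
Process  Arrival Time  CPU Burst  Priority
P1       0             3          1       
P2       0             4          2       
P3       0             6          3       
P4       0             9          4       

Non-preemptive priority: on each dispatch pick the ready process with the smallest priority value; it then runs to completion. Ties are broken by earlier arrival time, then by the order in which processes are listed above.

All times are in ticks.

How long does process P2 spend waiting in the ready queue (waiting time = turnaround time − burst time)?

Timeline: | P1 0-3 | P2 3-7 | P3 7-13 | P4 13-22 |
Completion: P1=3  P2=7  P3=13  P4=22
Turnaround (C−A): P1=3  P2=7  P3=13  P4=22
Waiting(P2) = turnaround − burst = 7 − 4 = 3

3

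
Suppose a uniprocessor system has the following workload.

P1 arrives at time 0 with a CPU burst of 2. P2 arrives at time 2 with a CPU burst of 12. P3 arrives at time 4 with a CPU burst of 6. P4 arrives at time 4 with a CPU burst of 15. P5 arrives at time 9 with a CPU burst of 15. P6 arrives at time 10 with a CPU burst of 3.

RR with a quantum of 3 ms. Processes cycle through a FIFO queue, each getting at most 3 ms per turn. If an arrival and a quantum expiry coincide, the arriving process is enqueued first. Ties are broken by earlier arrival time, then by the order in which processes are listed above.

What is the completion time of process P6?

23

Schedule: | P1 0-2 | P2 2-5 | P3 5-8 | P4 8-11 | P2 11-14 | P3 14-17 | P5 17-20 | P6 20-23 | P4 23-26 | P2 26-29 | P5 29-32 | P4 32-35 | P2 35-38 | P5 38-41 | P4 41-44 | P5 44-47 | P4 47-50 | P5 50-53 |
Completion: P1=2  P2=38  P3=17  P4=50  P5=53  P6=23
Turnaround (C−A): P1=2  P2=36  P3=13  P4=46  P5=44  P6=13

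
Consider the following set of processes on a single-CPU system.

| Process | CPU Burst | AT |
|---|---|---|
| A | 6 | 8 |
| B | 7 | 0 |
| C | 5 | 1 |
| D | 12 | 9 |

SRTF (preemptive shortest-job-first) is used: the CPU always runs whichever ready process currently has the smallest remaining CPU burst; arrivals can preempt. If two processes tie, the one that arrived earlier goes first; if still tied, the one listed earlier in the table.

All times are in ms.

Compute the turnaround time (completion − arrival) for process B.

12

Schedule: | B 0-1 | C 1-6 | B 6-12 | A 12-18 | D 18-30 |
Completion: A=18  B=12  C=6  D=30
Turnaround (C−A): A=10  B=12  C=5  D=21
Turnaround(B) = completion − arrival = 12 − 0 = 12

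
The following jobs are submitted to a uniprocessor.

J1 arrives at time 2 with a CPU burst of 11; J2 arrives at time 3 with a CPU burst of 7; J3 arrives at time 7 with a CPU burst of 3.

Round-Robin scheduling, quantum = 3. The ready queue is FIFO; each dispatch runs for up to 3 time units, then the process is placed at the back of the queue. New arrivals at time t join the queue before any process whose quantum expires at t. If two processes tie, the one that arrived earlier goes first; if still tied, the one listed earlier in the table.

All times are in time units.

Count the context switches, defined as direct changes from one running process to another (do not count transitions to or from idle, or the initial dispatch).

Gantt: | idle 0-2 | J1 2-5 | J2 5-8 | J1 8-11 | J3 11-14 | J2 14-17 | J1 17-20 | J2 20-21 | J1 21-23 |
Completion: J1=23  J2=21  J3=14

7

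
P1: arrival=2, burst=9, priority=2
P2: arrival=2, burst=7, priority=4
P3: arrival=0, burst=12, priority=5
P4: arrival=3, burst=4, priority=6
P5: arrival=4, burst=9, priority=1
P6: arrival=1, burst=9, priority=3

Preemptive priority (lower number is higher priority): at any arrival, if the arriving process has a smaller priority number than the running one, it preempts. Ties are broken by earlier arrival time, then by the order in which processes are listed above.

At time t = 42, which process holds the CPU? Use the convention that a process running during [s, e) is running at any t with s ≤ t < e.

P3

Schedule: | P3 0-1 | P6 1-2 | P1 2-4 | P5 4-13 | P1 13-20 | P6 20-28 | P2 28-35 | P3 35-46 | P4 46-50 |
Completion: P1=20  P2=35  P3=46  P4=50  P5=13  P6=28
Turnaround (C−A): P1=18  P2=33  P3=46  P4=47  P5=9  P6=27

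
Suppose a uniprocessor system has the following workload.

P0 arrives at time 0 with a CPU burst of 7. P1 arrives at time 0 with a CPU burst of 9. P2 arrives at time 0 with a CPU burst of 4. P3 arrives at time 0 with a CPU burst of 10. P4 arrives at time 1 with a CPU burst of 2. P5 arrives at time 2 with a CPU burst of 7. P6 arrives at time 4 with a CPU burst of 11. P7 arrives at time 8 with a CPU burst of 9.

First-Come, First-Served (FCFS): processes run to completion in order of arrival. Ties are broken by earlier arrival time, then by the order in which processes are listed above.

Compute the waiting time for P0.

0

Timeline: | P0 0-7 | P1 7-16 | P2 16-20 | P3 20-30 | P4 30-32 | P5 32-39 | P6 39-50 | P7 50-59 |
Completion: P0=7  P1=16  P2=20  P3=30  P4=32  P5=39  P6=50  P7=59
Turnaround (C−A): P0=7  P1=16  P2=20  P3=30  P4=31  P5=37  P6=46  P7=51
Waiting(P0) = turnaround − burst = 7 − 7 = 0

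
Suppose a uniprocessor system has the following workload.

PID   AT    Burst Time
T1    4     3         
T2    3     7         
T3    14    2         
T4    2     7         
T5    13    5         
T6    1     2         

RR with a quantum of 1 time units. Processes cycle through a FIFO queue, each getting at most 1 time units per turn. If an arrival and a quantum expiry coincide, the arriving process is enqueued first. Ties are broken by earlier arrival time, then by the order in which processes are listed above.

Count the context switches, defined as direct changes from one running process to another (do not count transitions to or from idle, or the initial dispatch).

24

Timeline: | idle 0-1 | T6 1-2 | T4 2-3 | T6 3-4 | T2 4-5 | T4 5-6 | T1 6-7 | T2 7-8 | T4 8-9 | T1 9-10 | T2 10-11 | T4 11-12 | T1 12-13 | T2 13-14 | T4 14-15 | T5 15-16 | T3 16-17 | T2 17-18 | T4 18-19 | T5 19-20 | T3 20-21 | T2 21-22 | T4 22-23 | T5 23-24 | T2 24-25 | T5 25-27 |
Completion: T1=13  T2=25  T3=21  T4=23  T5=27  T6=4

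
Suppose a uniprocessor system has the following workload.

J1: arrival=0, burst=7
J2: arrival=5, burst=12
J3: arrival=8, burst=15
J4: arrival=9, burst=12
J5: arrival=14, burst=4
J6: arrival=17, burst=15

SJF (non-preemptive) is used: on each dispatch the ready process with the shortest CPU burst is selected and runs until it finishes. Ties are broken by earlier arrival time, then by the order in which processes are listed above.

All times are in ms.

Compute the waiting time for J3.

Schedule: | J1 0-7 | J2 7-19 | J5 19-23 | J4 23-35 | J3 35-50 | J6 50-65 |
Completion: J1=7  J2=19  J3=50  J4=35  J5=23  J6=65
Turnaround (C−A): J1=7  J2=14  J3=42  J4=26  J5=9  J6=48
Waiting(J3) = turnaround − burst = 42 − 15 = 27

27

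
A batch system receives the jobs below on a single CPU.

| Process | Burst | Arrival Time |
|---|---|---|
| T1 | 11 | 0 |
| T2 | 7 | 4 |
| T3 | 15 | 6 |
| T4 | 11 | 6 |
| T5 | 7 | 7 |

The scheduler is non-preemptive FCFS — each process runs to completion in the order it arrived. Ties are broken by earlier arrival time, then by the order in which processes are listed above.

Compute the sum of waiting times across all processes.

83

Timeline: | T1 0-11 | T2 11-18 | T3 18-33 | T4 33-44 | T5 44-51 |
Completion: T1=11  T2=18  T3=33  T4=44  T5=51
Turnaround (C−A): T1=11  T2=14  T3=27  T4=38  T5=44
Waiting = turnaround − burst: T1=0, T2=7, T3=12, T4=27, T5=37
Total waiting = 0 + 7 + 12 + 27 + 37 = 83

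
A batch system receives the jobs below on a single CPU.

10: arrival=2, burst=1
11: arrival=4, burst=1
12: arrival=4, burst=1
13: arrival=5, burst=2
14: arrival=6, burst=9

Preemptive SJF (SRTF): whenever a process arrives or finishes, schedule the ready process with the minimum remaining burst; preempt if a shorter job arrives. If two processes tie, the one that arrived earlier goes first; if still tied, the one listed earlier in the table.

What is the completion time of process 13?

Gantt: | idle 0-2 | 10 2-3 | idle 3-4 | 11 4-5 | 12 5-6 | 13 6-8 | 14 8-17 |
Completion: 10=3  11=5  12=6  13=8  14=17
Turnaround (C−A): 10=1  11=1  12=2  13=3  14=11

8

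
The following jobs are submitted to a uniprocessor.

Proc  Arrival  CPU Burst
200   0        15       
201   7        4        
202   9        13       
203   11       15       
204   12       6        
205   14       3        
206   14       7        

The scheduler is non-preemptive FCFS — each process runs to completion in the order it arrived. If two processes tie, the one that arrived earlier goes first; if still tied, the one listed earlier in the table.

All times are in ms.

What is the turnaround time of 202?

23

Gantt: | 200 0-15 | 201 15-19 | 202 19-32 | 203 32-47 | 204 47-53 | 205 53-56 | 206 56-63 |
Completion: 200=15  201=19  202=32  203=47  204=53  205=56  206=63
Turnaround (C−A): 200=15  201=12  202=23  203=36  204=41  205=42  206=49
Turnaround(202) = completion − arrival = 32 − 9 = 23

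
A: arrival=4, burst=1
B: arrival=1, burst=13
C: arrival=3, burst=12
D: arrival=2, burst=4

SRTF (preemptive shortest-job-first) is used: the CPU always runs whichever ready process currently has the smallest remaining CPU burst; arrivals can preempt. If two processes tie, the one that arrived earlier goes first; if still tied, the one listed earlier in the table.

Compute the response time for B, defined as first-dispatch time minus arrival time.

Schedule: | idle 0-1 | B 1-2 | D 2-4 | A 4-5 | D 5-7 | B 7-19 | C 19-31 |
Completion: A=5  B=19  C=31  D=7
Turnaround (C−A): A=1  B=18  C=28  D=5
Response(B) = first start − arrival = 1 − 1 = 0

0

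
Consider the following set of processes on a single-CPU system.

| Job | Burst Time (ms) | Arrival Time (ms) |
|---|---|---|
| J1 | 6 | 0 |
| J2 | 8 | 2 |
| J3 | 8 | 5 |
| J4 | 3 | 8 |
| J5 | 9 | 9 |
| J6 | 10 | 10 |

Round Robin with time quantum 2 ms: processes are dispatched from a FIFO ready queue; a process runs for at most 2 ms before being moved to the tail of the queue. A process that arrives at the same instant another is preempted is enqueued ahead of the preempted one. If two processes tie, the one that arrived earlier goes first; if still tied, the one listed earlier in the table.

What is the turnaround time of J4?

Timeline: | J1 0-2 | J2 2-4 | J1 4-6 | J2 6-8 | J3 8-10 | J1 10-12 | J4 12-14 | J2 14-16 | J5 16-18 | J6 18-20 | J3 20-22 | J4 22-23 | J2 23-25 | J5 25-27 | J6 27-29 | J3 29-31 | J5 31-33 | J6 33-35 | J3 35-37 | J5 37-39 | J6 39-41 | J5 41-42 | J6 42-44 |
Completion: J1=12  J2=25  J3=37  J4=23  J5=42  J6=44
Turnaround (C−A): J1=12  J2=23  J3=32  J4=15  J5=33  J6=34
Turnaround(J4) = completion − arrival = 23 − 8 = 15

15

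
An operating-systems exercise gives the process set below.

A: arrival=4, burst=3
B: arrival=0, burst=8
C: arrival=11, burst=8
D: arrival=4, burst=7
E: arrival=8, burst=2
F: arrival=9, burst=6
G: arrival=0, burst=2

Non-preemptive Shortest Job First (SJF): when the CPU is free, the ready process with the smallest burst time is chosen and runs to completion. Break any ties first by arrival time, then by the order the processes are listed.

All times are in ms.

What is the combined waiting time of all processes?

52

Schedule: | G 0-2 | B 2-10 | E 10-12 | A 12-15 | F 15-21 | D 21-28 | C 28-36 |
Completion: A=15  B=10  C=36  D=28  E=12  F=21  G=2
Turnaround (C−A): A=11  B=10  C=25  D=24  E=4  F=12  G=2
Waiting = turnaround − burst: A=8, B=2, C=17, D=17, E=2, F=6, G=0
Total waiting = 8 + 2 + 17 + 17 + 2 + 6 + 0 = 52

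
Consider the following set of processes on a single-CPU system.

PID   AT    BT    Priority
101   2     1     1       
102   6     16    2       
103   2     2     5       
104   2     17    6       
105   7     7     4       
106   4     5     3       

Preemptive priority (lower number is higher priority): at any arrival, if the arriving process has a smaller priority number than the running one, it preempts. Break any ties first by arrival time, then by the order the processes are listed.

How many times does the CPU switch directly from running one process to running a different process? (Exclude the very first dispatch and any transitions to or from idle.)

7

Schedule: | idle 0-2 | 101 2-3 | 103 3-4 | 106 4-6 | 102 6-22 | 106 22-25 | 105 25-32 | 103 32-33 | 104 33-50 |
Completion: 101=3  102=22  103=33  104=50  105=32  106=25
Turnaround (C−A): 101=1  102=16  103=31  104=48  105=25  106=21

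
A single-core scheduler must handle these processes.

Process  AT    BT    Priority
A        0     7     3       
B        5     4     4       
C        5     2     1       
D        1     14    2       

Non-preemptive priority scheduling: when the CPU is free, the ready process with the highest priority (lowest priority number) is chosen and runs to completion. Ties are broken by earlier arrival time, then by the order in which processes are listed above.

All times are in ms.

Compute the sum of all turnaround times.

Schedule: | A 0-7 | C 7-9 | D 9-23 | B 23-27 |
Completion: A=7  B=27  C=9  D=23
Turnaround (C−A): A=7  B=22  C=4  D=22
Turnaround = completion − arrival: A=7, B=22, C=4, D=22
Total turnaround = 7 + 22 + 4 + 22 = 55

55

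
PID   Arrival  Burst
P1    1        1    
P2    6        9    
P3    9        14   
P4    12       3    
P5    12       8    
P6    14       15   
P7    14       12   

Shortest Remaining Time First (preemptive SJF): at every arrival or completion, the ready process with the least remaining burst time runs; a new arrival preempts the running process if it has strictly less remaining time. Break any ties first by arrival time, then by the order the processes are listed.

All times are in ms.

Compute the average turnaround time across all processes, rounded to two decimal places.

21.43

Schedule: | idle 0-1 | P1 1-2 | idle 2-6 | P2 6-15 | P4 15-18 | P5 18-26 | P7 26-38 | P3 38-52 | P6 52-67 |
Completion: P1=2  P2=15  P3=52  P4=18  P5=26  P6=67  P7=38
Turnaround times: P1=1, P2=9, P3=43, P4=6, P5=14, P6=53, P7=24
Average turnaround = (1+9+43+6+14+53+24) / 7 = 150/7 = 21.43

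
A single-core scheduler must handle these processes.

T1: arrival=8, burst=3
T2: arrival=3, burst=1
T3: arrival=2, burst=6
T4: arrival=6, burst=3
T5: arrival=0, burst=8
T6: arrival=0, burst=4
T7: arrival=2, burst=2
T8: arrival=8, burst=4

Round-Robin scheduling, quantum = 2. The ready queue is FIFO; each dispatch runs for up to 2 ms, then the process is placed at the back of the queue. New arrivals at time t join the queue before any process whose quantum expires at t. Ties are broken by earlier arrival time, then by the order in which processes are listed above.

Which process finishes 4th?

T4

Schedule: | T5 0-2 | T6 2-4 | T3 4-6 | T7 6-8 | T5 8-10 | T2 10-11 | T6 11-13 | T4 13-15 | T3 15-17 | T1 17-19 | T8 19-21 | T5 21-23 | T4 23-24 | T3 24-26 | T1 26-27 | T8 27-29 | T5 29-31 |
Completion: T1=27  T2=11  T3=26  T4=24  T5=31  T6=13  T7=8  T8=29
Finish order: T7 → T2 → T6 → T4 → T3 → T1 → T8 → T5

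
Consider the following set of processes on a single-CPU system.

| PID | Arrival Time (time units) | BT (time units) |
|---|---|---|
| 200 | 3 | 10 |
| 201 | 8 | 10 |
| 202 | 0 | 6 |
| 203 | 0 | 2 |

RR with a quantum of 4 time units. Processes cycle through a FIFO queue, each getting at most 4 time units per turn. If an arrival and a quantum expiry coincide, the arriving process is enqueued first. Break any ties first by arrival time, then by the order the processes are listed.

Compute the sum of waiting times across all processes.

33

Schedule: | 202 0-4 | 203 4-6 | 200 6-10 | 202 10-12 | 201 12-16 | 200 16-20 | 201 20-24 | 200 24-26 | 201 26-28 |
Completion: 200=26  201=28  202=12  203=6
Waiting = turnaround − burst: 200=13, 201=10, 202=6, 203=4
Total waiting = 13 + 10 + 6 + 4 = 33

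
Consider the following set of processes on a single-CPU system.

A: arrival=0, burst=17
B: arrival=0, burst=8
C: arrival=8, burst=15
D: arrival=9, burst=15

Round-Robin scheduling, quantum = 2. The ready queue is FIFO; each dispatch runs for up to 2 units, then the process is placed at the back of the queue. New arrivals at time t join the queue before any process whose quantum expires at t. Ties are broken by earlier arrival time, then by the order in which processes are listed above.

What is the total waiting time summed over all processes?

Schedule: | A 0-2 | B 2-4 | A 4-6 | B 6-8 | A 8-10 | C 10-12 | B 12-14 | D 14-16 | A 16-18 | C 18-20 | B 20-22 | D 22-24 | A 24-26 | C 26-28 | D 28-30 | A 30-32 | C 32-34 | D 34-36 | A 36-38 | C 38-40 | D 40-42 | A 42-44 | C 44-46 | D 46-48 | A 48-49 | C 49-51 | D 51-53 | C 53-54 | D 54-55 |
Completion: A=49  B=22  C=54  D=55
Waiting = turnaround − burst: A=32, B=14, C=31, D=31
Total waiting = 32 + 14 + 31 + 31 = 108

108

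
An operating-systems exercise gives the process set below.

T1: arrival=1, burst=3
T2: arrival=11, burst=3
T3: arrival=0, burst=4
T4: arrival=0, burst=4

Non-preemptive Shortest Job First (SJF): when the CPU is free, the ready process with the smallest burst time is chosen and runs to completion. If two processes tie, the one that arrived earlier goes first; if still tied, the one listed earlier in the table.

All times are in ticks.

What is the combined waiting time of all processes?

Schedule: | T3 0-4 | T1 4-7 | T4 7-11 | T2 11-14 |
Completion: T1=7  T2=14  T3=4  T4=11
Turnaround (C−A): T1=6  T2=3  T3=4  T4=11
Waiting = turnaround − burst: T1=3, T2=0, T3=0, T4=7
Total waiting = 3 + 0 + 0 + 7 = 10

10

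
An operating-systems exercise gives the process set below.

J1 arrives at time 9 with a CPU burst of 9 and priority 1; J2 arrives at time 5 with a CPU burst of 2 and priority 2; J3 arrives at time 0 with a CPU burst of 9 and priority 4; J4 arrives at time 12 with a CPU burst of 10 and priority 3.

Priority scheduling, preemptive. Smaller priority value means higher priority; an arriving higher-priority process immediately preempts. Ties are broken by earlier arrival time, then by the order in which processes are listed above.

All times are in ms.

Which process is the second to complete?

J1

Gantt: | J3 0-5 | J2 5-7 | J3 7-9 | J1 9-18 | J4 18-28 | J3 28-30 |
Completion: J1=18  J2=7  J3=30  J4=28
Turnaround (C−A): J1=9  J2=2  J3=30  J4=16
Finish order: J2 → J1 → J4 → J3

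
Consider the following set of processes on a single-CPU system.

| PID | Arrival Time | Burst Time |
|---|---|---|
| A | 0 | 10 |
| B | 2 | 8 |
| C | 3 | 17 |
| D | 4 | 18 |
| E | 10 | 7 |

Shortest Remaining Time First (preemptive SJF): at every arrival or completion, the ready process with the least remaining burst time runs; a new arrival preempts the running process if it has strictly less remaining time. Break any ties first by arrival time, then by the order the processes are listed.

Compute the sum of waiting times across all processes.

75

Timeline: | A 0-10 | E 10-17 | B 17-25 | C 25-42 | D 42-60 |
Completion: A=10  B=25  C=42  D=60  E=17
Waiting = turnaround − burst: A=0, B=15, C=22, D=38, E=0
Total waiting = 0 + 15 + 22 + 38 + 0 = 75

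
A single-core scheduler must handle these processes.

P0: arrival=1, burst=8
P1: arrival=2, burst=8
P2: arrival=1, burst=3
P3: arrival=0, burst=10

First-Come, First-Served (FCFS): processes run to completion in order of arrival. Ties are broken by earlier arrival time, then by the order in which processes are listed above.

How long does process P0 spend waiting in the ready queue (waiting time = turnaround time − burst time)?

9

Gantt: | P3 0-10 | P0 10-18 | P2 18-21 | P1 21-29 |
Completion: P0=18  P1=29  P2=21  P3=10
Waiting(P0) = turnaround − burst = 17 − 8 = 9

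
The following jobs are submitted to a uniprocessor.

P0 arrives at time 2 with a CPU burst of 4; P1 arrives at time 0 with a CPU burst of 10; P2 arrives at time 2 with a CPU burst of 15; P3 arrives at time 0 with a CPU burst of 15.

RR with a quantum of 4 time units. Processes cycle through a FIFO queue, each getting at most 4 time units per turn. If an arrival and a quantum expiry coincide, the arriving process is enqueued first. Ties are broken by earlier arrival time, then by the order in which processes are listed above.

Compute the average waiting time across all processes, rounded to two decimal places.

Timeline: | P1 0-4 | P3 4-8 | P0 8-12 | P2 12-16 | P1 16-20 | P3 20-24 | P2 24-28 | P1 28-30 | P3 30-34 | P2 34-38 | P3 38-41 | P2 41-44 |
Completion: P0=12  P1=30  P2=44  P3=41
Turnaround (C−A): P0=10  P1=30  P2=42  P3=41
Waiting times: P0=6, P1=20, P2=27, P3=26
Average waiting = (6+20+27+26) / 4 = 79/4 = 19.75

19.75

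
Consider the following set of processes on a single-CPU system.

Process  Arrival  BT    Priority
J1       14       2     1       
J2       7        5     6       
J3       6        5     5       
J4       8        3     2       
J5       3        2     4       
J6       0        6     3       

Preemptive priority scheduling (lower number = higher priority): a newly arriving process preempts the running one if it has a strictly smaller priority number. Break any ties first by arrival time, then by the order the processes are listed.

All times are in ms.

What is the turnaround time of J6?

Timeline: | J6 0-6 | J5 6-8 | J4 8-11 | J3 11-14 | J1 14-16 | J3 16-18 | J2 18-23 |
Completion: J1=16  J2=23  J3=18  J4=11  J5=8  J6=6
Turnaround (C−A): J1=2  J2=16  J3=12  J4=3  J5=5  J6=6
Turnaround(J6) = completion − arrival = 6 − 0 = 6

6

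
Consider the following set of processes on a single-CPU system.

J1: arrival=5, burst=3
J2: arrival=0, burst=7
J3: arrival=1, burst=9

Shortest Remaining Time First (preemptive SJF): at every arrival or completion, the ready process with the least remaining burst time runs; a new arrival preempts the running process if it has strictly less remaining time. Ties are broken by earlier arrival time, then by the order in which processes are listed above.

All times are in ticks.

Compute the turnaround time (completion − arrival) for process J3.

Timeline: | J2 0-7 | J1 7-10 | J3 10-19 |
Completion: J1=10  J2=7  J3=19
Turnaround (C−A): J1=5  J2=7  J3=18
Turnaround(J3) = completion − arrival = 19 − 1 = 18

18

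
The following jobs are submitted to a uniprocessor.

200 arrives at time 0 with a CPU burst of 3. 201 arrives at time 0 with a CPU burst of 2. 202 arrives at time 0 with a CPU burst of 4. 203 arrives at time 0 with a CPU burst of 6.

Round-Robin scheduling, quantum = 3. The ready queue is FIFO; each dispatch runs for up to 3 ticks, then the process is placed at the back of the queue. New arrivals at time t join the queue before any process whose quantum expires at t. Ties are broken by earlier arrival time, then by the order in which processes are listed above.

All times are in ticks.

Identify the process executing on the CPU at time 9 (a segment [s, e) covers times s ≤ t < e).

Timeline: | 200 0-3 | 201 3-5 | 202 5-8 | 203 8-11 | 202 11-12 | 203 12-15 |
Completion: 200=3  201=5  202=12  203=15
Turnaround (C−A): 200=3  201=5  202=12  203=15

203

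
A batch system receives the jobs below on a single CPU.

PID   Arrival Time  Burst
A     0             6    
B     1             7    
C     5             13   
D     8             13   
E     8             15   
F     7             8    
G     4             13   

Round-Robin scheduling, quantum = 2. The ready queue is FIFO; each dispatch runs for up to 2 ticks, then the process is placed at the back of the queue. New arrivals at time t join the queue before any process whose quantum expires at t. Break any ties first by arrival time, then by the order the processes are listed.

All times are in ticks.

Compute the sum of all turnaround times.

Gantt: | A 0-2 | B 2-4 | A 4-6 | G 6-8 | B 8-10 | C 10-12 | A 12-14 | F 14-16 | D 16-18 | E 18-20 | G 20-22 | B 22-24 | C 24-26 | F 26-28 | D 28-30 | E 30-32 | G 32-34 | B 34-35 | C 35-37 | F 37-39 | D 39-41 | E 41-43 | G 43-45 | C 45-47 | F 47-49 | D 49-51 | E 51-53 | G 53-55 | C 55-57 | D 57-59 | E 59-61 | G 61-63 | C 63-65 | D 65-67 | E 67-69 | G 69-70 | C 70-71 | D 71-72 | E 72-75 |
Completion: A=14  B=35  C=71  D=72  E=75  F=49  G=70
Turnaround = completion − arrival: A=14, B=34, C=66, D=64, E=67, F=42, G=66
Total turnaround = 14 + 34 + 66 + 64 + 67 + 42 + 66 = 353

353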